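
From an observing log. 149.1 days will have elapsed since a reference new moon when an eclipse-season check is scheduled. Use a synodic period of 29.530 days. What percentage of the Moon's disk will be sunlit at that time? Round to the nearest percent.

Reduce mod P: 149.1 − 5×29.530 = 1.45 d into the current lunation.
Phase angle: θ = 360°·(1.45 d)/(29.530 d) = 17.7°.
cos 17.7° = 0.953, so f = (1 − 0.953)/2 = 0.024, so 2%.

2%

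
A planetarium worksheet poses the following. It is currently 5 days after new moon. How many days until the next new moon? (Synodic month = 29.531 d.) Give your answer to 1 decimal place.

24.5 days

The next new moon completes the synodic month: 29.531 − 5 = 24.531 days.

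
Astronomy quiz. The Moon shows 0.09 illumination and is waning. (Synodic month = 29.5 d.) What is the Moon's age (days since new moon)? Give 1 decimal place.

From f = (1 − cos θ)/2: cos θ = 1 − 2×0.09 = 0.820; arccos → 34.9°.
Waning ⇒ past full, so θ = 360° − 34.9° = 325.1°.
That fraction of the synodic month is 325.1/360 × 29.5 d ≈ 26.64 d.

26.6 days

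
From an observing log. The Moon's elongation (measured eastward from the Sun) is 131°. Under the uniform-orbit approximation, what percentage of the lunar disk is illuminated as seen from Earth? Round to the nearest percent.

83%

f = (1 − cos 131°)/2 = (1 − (-0.656))/2 ≈ 0.828, i.e. 83%.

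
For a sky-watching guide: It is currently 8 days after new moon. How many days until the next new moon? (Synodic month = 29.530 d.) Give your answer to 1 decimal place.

21.5 days

One full lunation from the last new moon is 29.530 d; remaining = 29.530 − 8 = 21.530 d.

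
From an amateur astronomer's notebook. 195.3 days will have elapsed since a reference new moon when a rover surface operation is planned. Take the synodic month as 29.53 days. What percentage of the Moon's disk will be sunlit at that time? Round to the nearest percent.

Reduce mod P: 195.3 − 6×29.53 = 18.12 d into the current lunation.
The Moon has covered 18.12/29.53 of its cycle, so θ ≈ 360° × 18.12/29.53 = 220.9°.
With cos θ = (-0.756), the lit fraction is (1 − (-0.756))/2 ≈ 0.878, so 88%.

88%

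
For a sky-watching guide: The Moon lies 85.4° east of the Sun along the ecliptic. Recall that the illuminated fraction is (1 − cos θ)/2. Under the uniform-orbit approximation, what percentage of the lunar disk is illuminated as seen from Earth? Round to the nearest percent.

f = (1 − cos 85.4°)/2 = (1 − 0.080)/2 ≈ 0.460, i.e. 46%.

46%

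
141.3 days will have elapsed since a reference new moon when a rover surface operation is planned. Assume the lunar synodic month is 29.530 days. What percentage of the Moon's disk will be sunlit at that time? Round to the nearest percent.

39%

141.3 d spans 4 complete synodic months (4 × 29.530 = 118.12 d) plus 23.18 d.
Elongation θ = 360° × 23.18/29.530 ≈ 282.6°.
Illuminated fraction = (1 − cos 282.6°)/2 = (1 − 0.218)/2 ≈ 0.391, so 39%.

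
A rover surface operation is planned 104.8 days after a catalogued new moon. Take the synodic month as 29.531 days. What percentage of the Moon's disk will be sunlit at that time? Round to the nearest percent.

98%

104.8 d spans 3 complete synodic months (3 × 29.531 = 88.59 d) plus 16.21 d.
Elongation θ = 360° × 16.21/29.531 ≈ 197.6°.
With cos θ = (-0.953), the lit fraction is (1 − (-0.953))/2 ≈ 0.977, so 98%.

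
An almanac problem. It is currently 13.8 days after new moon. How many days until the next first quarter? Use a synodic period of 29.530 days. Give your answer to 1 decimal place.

First quarter occurs at elongation 90°, i.e. at age 29.530 × 90/360 = 7.383 d.
Already past this cycle's first quarter; the next is at 7.383 + 29.530 = 36.913 d, so 36.913 − 13.8 = 23.113 days.

23.1 days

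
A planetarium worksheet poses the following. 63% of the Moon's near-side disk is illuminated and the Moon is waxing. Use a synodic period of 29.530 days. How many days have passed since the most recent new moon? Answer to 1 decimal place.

8.6 days

cos θ = 1 − 2f = -0.260, giving a principal value of 105.1°.
Waxing ⇒ before full, so θ = 105.1°.
That fraction of the synodic month is 105.1/360 × 29.530 d ≈ 8.62 d.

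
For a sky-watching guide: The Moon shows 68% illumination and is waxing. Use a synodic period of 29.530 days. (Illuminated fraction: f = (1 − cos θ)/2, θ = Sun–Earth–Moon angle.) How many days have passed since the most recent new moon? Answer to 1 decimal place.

From f = (1 − cos θ)/2: cos θ = 1 − 2×0.68 = -0.360; arccos → 111.1°.
The Moon is waxing (0°–180°), so θ = 111.1° directly.
At 360°/29.530 d per day, 111.1° corresponds to 9.11 days.

9.1 days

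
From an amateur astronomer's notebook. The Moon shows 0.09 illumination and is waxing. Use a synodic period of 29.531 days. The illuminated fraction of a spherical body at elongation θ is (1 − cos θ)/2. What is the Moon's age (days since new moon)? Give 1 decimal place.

2.9 days

From f = (1 − cos θ)/2: cos θ = 1 − 2×0.09 = 0.820; arccos → 34.9°.
Before full moon the principal value applies: θ = 34.9°.
Age = 29.531 × 34.9°/360° ≈ 2.86 days.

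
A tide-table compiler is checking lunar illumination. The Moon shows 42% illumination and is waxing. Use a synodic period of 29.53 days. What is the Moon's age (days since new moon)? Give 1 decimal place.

Invert f = (1 − cos θ)/2 to get cos θ = 1 − 2(0.42) = 0.160, hence θ₀ = arccos 0.160 = 80.8°.
The Moon is waxing (0°–180°), so θ = 80.8° directly.
At 360°/29.53 d per day, 80.8° corresponds to 6.63 days.

6.6 days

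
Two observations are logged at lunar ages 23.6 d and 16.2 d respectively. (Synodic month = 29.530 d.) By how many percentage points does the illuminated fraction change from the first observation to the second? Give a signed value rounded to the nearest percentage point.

+63 percentage points

First observation: θ = 360°·23.6/29.530 = 287.7°, so f = 0.348.
Second observation: θ = 197.5°, f = 0.977.
Δf = 0.977 − 0.348 = +0.629, i.e. +63 pp.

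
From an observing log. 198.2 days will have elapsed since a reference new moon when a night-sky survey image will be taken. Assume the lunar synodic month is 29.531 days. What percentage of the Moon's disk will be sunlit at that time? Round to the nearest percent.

62%

198.2 d spans 6 complete synodic months (6 × 29.531 = 177.19 d) plus 21.01 d.
The Moon has covered 21.01/29.531 of its cycle, so θ ≈ 360° × 21.01/29.531 = 256.2°.
Illuminated fraction = (1 − cos 256.2°)/2 = (1 − (-0.239))/2 ≈ 0.619, so 62%.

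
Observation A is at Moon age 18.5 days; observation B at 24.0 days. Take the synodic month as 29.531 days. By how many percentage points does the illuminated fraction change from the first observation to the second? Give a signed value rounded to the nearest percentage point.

-54 pp

First observation: θ = 360°·18.5/29.531 = 225.5°, so f = 0.850.
Second observation: θ = 292.6°, f = 0.308.
Δf = 0.308 − 0.850 = -0.542, i.e. -54 pp.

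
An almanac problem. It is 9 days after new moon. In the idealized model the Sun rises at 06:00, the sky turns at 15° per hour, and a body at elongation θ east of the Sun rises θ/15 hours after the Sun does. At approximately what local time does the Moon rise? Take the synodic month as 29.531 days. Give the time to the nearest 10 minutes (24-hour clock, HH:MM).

Phase angle: θ = 360°·(9 d)/(29.531 d) = 109.7°.
At 15° of sky rotation per hour, 109.7° corresponds to a 7.31 h lag.
06:00 + 7.314 h ≈ 13:19 → 13:20 to the nearest ten minutes.

13:20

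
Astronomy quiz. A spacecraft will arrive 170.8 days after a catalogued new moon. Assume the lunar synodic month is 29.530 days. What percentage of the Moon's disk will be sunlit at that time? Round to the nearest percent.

39%

Reduce mod P: 170.8 − 5×29.530 = 23.15 d into the current lunation.
Elongation θ = 360° × 23.15/29.530 ≈ 282.2°.
cos 282.2° = 0.212, so f = (1 − 0.212)/2 = 0.394, so 39%.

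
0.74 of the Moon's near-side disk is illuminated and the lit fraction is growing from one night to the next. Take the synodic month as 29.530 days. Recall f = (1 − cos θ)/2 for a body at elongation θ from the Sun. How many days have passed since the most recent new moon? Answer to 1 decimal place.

cos θ = 1 − 2f = -0.480, giving a principal value of 118.7°.
The Moon is waxing (0°–180°), so θ = 118.7° directly.
At 360°/29.530 d per day, 118.7° corresponds to 9.74 days.

9.7 days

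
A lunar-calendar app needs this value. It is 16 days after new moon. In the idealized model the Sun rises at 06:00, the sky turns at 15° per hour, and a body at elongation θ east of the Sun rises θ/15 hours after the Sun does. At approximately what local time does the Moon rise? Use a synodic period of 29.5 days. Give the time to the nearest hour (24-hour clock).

The Moon has covered 16/29.5 of its cycle, so θ ≈ 360° × 16/29.5 = 195.3°.
Delay after the Sun = 195.3° / (15°/h) ≈ 13.02 h.
06:00 + 13.02 h ≈ 19:01 → 19:00 to the nearest hour.

19:00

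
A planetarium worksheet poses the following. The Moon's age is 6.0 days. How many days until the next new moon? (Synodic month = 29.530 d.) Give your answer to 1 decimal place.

One full lunation from the last new moon is 29.530 d; remaining = 29.530 − 6.0 = 23.530 d.

23.5 days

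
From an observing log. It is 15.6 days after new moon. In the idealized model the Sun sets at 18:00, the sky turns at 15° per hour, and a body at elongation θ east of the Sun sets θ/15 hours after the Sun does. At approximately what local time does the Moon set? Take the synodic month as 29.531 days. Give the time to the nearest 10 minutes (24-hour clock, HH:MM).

06:40

Phase angle: θ = 360°·(15.6 d)/(29.531 d) = 190.2°.
At 15° of sky rotation per hour, 190.2° corresponds to a 12.68 h lag.
18:00 + 12.678 h ≈ 06:41 → 06:40 to the nearest ten minutes.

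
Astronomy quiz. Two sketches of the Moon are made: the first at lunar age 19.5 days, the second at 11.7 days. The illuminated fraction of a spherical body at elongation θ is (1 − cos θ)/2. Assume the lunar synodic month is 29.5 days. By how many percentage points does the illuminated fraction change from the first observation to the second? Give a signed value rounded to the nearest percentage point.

+13 pp

θ₁ = 360° × 19.5/29.5 = 238.0°, f₁ = (1 − cos θ₁)/2 = 0.765.
θ₂ = 360° × 11.7/29.5 = 142.8°, f₂ = (1 − cos θ₂)/2 = 0.898.
Change = f₂ − f₁ = +0.133 → +13 percentage points.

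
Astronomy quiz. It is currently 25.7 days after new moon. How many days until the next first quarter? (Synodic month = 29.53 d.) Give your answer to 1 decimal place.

11.2 days

First quarter occurs at elongation 90°, i.e. at age 29.53 × 90/360 = 7.383 d.
This lunation's first quarter (7.383 d) has passed, so add one period: 36.913 − 25.7 = 11.213 days.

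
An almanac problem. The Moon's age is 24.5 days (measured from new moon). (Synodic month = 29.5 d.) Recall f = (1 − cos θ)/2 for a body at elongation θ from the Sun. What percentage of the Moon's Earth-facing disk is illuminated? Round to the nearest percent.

26%

The Moon has covered 24.5/29.5 of its cycle, so θ ≈ 360° × 24.5/29.5 = 299.0°.
With cos θ = 0.485, the lit fraction is (1 − 0.485)/2 ≈ 0.258, so 26%.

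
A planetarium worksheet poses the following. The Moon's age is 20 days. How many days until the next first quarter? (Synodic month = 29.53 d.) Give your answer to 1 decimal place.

16.9 days

First quarter occurs at elongation 90°, i.e. at age 29.53 × 90/360 = 7.383 d.
Already past this cycle's first quarter; the next is at 7.383 + 29.53 = 36.913 d, so 36.913 − 20 = 16.913 days.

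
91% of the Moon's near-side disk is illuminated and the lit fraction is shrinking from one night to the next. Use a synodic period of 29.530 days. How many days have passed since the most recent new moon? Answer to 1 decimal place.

cos θ = 1 − 2f = -0.820, giving a principal value of 145.1°.
Since the Moon is past full (waning), take the reflex angle: θ = 360° − 145.1° = 214.9°.
That fraction of the synodic month is 214.9/360 × 29.530 d ≈ 17.63 d.

17.6 days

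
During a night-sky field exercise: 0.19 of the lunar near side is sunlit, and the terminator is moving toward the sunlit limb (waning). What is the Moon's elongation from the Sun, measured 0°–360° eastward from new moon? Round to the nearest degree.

308°

From f = (1 − cos θ)/2: cos θ = 1 − 2×0.19 = 0.620; arccos → 51.7°.
Waning ⇒ past full, so θ = 360° − 51.7° = 308.3°.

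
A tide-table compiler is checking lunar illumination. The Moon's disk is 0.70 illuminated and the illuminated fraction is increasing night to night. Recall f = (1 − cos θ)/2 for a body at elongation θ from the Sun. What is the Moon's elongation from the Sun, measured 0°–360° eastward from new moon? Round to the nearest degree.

From f = (1 − cos θ)/2: cos θ = 1 − 2×0.70 = -0.400; arccos → 113.6°.
The Moon is waxing (0°–180°), so θ = 113.6° directly.

114°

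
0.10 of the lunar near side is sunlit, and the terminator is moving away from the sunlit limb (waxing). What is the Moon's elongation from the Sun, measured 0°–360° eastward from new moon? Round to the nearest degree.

37°

cos θ = 1 − 2f = 0.800, giving a principal value of 36.9°.
Waxing ⇒ before full, so θ = 36.9°.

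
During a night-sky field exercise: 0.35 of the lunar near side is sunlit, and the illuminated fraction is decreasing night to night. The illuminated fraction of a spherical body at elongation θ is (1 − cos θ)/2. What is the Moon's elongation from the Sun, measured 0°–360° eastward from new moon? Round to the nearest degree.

cos θ = 1 − 2f = 0.300, giving a principal value of 72.5°.
Waning ⇒ past full, so θ = 360° − 72.5° = 287.5°.

287°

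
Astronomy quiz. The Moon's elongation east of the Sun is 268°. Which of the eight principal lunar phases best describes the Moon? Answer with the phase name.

268° lies in the last quarter sector of the 8-phase cycle.

last quarter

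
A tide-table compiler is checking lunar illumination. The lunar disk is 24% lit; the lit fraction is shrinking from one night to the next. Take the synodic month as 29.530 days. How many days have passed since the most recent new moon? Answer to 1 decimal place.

From f = (1 − cos θ)/2: cos θ = 1 − 2×0.24 = 0.520; arccos → 58.7°.
A waning Moon lies in 180°–360°, so θ = 360° − 58.7° = 301.3°.
Age = 29.530 × 301.3°/360° ≈ 24.72 days.

24.7 days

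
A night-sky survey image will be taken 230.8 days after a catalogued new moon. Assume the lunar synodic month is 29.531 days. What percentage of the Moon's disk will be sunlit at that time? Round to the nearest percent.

Reduce mod P: 230.8 − 7×29.531 = 24.08 d into the current lunation.
Phase angle: θ = 360°·(24.08 d)/(29.531 d) = 293.6°.
Illuminated fraction = (1 − cos 293.6°)/2 = (1 − 0.400)/2 ≈ 0.300, so 30%.

30%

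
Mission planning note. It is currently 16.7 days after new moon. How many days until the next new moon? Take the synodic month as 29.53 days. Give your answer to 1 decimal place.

One full lunation from the last new moon is 29.53 d; remaining = 29.53 − 16.7 = 12.830 d.

12.8 days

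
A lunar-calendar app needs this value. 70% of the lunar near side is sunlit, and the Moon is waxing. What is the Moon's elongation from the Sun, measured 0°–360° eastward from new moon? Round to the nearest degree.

cos θ = 1 − 2f = -0.400, giving a principal value of 113.6°.
Waxing ⇒ before full, so θ = 113.6°.

114°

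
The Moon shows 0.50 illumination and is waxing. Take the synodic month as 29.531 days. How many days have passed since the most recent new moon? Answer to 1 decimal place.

7.4 days

Invert f = (1 − cos θ)/2 to get cos θ = 1 − 2(0.50) = 0.000, hence θ₀ = arccos 0.000 = 90.0°.
Waxing ⇒ before full, so θ = 90.0°.
Age = 29.531 × 90.0°/360° ≈ 7.38 days.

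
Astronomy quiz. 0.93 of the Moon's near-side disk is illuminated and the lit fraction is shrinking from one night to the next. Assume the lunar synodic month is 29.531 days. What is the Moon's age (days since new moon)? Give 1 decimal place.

From f = (1 − cos θ)/2: cos θ = 1 − 2×0.93 = -0.860; arccos → 149.3°.
A waning Moon lies in 180°–360°, so θ = 360° − 149.3° = 210.7°.
That fraction of the synodic month is 210.7/360 × 29.531 d ≈ 17.28 d.

17.3 days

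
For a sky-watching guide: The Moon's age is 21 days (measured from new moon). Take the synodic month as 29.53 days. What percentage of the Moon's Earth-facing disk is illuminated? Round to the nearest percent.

62%

The Moon has covered 21/29.53 of its cycle, so θ ≈ 360° × 21/29.53 = 256.0°.
cos 256.0° = (-0.242), so f = (1 − (-0.242))/2 = 0.621, so 62%.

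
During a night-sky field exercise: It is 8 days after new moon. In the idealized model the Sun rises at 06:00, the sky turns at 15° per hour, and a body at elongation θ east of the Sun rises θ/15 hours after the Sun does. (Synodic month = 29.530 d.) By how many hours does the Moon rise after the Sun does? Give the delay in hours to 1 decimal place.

6.5 h

Elongation θ = 360° × 8/29.530 ≈ 97.5°.
Delay after the Sun = 97.5° / (15°/h) ≈ 6.50 h.
So the Moon rises 6.50 h after the Sun.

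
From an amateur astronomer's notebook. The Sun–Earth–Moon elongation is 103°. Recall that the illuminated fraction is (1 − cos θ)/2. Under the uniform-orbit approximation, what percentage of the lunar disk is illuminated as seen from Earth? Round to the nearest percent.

f = (1 − cos 103°)/2 = (1 − (-0.225))/2 ≈ 0.612, i.e. 61%.

61%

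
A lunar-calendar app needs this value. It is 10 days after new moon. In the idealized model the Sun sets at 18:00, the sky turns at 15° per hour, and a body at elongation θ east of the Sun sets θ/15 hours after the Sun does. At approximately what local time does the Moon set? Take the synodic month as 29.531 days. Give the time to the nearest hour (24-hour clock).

Elongation θ = 360° × 10/29.531 ≈ 121.9°.
Delay after the Sun = 121.9° / (15°/h) ≈ 8.13 h.
18:00 + 8.13 h ≈ 02:08 → 02:00 to the nearest hour.

02:00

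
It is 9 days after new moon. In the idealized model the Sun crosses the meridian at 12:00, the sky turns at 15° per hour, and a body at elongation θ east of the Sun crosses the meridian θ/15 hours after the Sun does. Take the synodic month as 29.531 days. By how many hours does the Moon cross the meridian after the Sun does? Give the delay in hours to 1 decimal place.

Elongation θ = 360° × 9/29.531 ≈ 109.7°.
At 15° of sky rotation per hour, 109.7° corresponds to a 7.31 h lag.
So the Moon crosses the meridian 7.31 h after the Sun.

7.3 h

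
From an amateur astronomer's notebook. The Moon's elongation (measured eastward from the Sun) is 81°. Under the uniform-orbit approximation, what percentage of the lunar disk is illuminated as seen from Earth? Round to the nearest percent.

f = (1 − cos 81°)/2 = (1 − 0.156)/2 ≈ 0.422, i.e. 42%.

42%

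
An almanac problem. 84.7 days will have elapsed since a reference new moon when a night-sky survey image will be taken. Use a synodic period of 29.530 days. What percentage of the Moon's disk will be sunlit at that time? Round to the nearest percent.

16%

Reduce mod P: 84.7 − 2×29.530 = 25.64 d into the current lunation.
Elongation θ = 360° × 25.64/29.530 ≈ 312.6°.
With cos θ = 0.677, the lit fraction is (1 − 0.677)/2 ≈ 0.162, so 16%.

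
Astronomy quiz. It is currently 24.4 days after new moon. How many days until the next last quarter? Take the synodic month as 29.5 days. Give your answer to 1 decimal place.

Last quarter is 0.75 of the way through the cycle: age 0.75 × 29.5 = 22.125 d.
Already past this cycle's last quarter; the next is at 22.125 + 29.5 = 51.625 d, so 51.625 − 24.4 = 27.225 days.

27.2 days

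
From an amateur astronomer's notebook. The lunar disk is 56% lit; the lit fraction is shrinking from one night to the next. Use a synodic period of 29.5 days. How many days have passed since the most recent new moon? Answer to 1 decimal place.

21.6 days

Invert f = (1 − cos θ)/2 to get cos θ = 1 − 2(0.56) = -0.120, hence θ₀ = arccos -0.120 = 96.9°.
Since the Moon is past full (waning), take the reflex angle: θ = 360° − 96.9° = 263.1°.
Age = 29.5 × 263.1°/360° ≈ 21.56 days.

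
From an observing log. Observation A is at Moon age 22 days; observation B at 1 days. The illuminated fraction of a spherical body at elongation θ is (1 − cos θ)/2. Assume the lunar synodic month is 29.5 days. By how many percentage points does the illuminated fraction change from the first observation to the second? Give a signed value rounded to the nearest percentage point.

-50 percentage points

θ₁ = 360° × 22/29.5 = 268.5°, f₁ = (1 − cos θ₁)/2 = 0.513.
θ₂ = 360° × 1/29.5 = 12.2°, f₂ = (1 − cos θ₂)/2 = 0.011.
Change = f₂ − f₁ = -0.502 → -50 percentage points.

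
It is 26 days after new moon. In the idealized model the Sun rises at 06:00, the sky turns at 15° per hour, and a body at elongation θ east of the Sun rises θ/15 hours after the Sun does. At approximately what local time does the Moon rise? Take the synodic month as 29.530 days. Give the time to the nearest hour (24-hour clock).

The Moon has covered 26/29.530 of its cycle, so θ ≈ 360° × 26/29.530 = 317.0°.
The Moon trails the Sun by θ/15 = 317.0/15 ≈ 21.13 hours.
06:00 + 21.13 h ≈ 03:08 → 03:00 to the nearest hour.

03:00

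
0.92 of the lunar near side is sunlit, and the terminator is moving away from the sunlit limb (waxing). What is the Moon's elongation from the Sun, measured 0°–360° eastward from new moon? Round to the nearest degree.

147°

Invert f = (1 − cos θ)/2 to get cos θ = 1 − 2(0.92) = -0.840, hence θ₀ = arccos -0.840 = 147.1°.
The Moon is waxing (0°–180°), so θ = 147.1° directly.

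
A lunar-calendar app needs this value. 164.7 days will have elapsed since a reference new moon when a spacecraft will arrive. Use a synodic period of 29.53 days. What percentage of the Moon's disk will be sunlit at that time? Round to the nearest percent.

Reduce mod P: 164.7 − 5×29.53 = 17.05 d into the current lunation.
The Moon has covered 17.05/29.53 of its cycle, so θ ≈ 360° × 17.05/29.53 = 207.9°.
cos 207.9° = (-0.884), so f = (1 − (-0.884))/2 = 0.942, so 94%.

94%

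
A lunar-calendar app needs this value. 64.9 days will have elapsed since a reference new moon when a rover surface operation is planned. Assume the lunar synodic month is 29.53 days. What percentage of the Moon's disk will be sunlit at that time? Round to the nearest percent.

34%

64.9 d spans 2 complete synodic months (2 × 29.53 = 59.06 d) plus 5.84 d.
Phase angle: θ = 360°·(5.84 d)/(29.53 d) = 71.2°.
With cos θ = 0.322, the lit fraction is (1 − 0.322)/2 ≈ 0.339, so 34%.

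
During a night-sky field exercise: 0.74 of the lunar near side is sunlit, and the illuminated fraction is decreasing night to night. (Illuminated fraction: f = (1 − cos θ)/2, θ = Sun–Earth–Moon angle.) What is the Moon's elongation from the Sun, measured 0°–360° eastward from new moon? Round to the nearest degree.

cos θ = 1 − 2f = -0.480, giving a principal value of 118.7°.
A waning Moon lies in 180°–360°, so θ = 360° − 118.7° = 241.3°.

241°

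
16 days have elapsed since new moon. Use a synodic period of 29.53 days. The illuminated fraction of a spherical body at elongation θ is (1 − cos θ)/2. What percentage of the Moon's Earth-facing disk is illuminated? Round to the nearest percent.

98%

Elongation θ = 360° × 16/29.53 ≈ 195.1°.
cos 195.1° = (-0.966), so f = (1 − (-0.966))/2 = 0.983, so 98%.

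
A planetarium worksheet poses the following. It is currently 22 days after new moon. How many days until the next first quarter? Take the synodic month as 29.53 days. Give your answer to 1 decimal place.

14.9 days

First quarter is 0.25 of the way through the cycle: age 0.25 × 29.53 = 7.383 d.
Already past this cycle's first quarter; the next is at 7.383 + 29.53 = 36.913 d, so 36.913 − 22 = 14.913 days.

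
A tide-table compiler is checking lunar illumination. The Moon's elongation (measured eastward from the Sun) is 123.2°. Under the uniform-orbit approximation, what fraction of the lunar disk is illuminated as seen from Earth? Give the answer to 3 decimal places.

0.774

f = (1 − cos 123.2°)/2 = (1 − (-0.548))/2 ≈ 0.774.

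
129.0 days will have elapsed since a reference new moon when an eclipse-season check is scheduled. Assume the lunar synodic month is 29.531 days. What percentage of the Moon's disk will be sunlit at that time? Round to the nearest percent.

Reduce mod P: 129.0 − 4×29.531 = 10.88 d into the current lunation.
The Moon has covered 10.88/29.531 of its cycle, so θ ≈ 360° × 10.88/29.531 = 132.6°.
With cos θ = (-0.677), the lit fraction is (1 − (-0.677))/2 ≈ 0.838, so 84%.

84%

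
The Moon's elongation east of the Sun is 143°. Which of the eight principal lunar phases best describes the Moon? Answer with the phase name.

143° lies in the waxing gibbous sector of the 8-phase cycle.

waxing gibbous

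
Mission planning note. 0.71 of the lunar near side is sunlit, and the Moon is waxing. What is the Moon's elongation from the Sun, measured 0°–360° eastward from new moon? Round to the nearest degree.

Invert f = (1 − cos θ)/2 to get cos θ = 1 − 2(0.71) = -0.420, hence θ₀ = arccos -0.420 = 114.8°.
The Moon is waxing (0°–180°), so θ = 114.8° directly.

115°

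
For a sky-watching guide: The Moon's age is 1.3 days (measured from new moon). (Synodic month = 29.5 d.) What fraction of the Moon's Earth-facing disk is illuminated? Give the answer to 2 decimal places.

0.02

The Moon has covered 1.3/29.5 of its cycle, so θ ≈ 360° × 1.3/29.5 = 15.9°.
Illuminated fraction = (1 − cos 15.9°)/2 = (1 − 0.962)/2 ≈ 0.019.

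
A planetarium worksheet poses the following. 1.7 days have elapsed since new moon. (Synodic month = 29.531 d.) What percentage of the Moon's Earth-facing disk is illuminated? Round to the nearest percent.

3%

Elongation θ = 360° × 1.7/29.531 ≈ 20.7°.
Illuminated fraction = (1 − cos 20.7°)/2 = (1 − 0.935)/2 ≈ 0.032, so 3%.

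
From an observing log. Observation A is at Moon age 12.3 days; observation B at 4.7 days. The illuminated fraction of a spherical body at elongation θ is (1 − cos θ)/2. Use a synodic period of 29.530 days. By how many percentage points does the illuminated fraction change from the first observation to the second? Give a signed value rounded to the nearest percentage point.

First observation: θ = 360°·12.3/29.530 = 149.9°, so f = 0.933.
Second observation: θ = 57.3°, f = 0.230.
Δf = 0.230 − 0.933 = -0.703, i.e. -70 pp.

-70 pp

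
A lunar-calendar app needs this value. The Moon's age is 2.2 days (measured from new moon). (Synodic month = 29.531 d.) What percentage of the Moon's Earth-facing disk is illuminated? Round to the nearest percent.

Elongation θ = 360° × 2.2/29.531 ≈ 26.8°.
cos 26.8° = 0.892, so f = (1 − 0.892)/2 = 0.054, so 5%.

5%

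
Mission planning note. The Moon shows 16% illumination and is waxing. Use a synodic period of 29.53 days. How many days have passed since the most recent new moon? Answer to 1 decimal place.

From f = (1 − cos θ)/2: cos θ = 1 − 2×0.16 = 0.680; arccos → 47.2°.
Waxing ⇒ before full, so θ = 47.2°.
That fraction of the synodic month is 47.2/360 × 29.53 d ≈ 3.87 d.

3.9 days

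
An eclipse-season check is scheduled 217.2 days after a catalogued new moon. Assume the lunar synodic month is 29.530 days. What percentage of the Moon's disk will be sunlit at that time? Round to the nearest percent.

217.2/29.530 = 7.355 lunations, so 7 complete cycles and 10.49 d into the next.
Elongation θ = 360° × 10.49/29.530 ≈ 127.9°.
Illuminated fraction = (1 − cos 127.9°)/2 = (1 − (-0.614))/2 ≈ 0.807, so 81%.

81%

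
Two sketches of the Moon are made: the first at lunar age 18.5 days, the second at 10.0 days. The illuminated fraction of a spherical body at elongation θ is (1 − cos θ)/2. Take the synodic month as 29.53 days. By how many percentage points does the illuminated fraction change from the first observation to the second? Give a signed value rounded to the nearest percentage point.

First observation: θ = 360°·18.5/29.53 = 225.5°, so f = 0.850.
Second observation: θ = 121.9°, f = 0.764.
Δf = 0.764 − 0.850 = -0.086, i.e. -9 pp.

-9 pp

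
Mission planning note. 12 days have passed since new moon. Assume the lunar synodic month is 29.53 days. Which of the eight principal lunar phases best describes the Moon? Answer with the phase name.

θ ≈ 360° × 12/29.53 = 146°, which falls in the waxing gibbous sector.

waxing gibbous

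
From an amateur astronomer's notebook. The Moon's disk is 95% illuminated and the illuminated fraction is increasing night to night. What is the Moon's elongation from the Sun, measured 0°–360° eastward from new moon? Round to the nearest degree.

Invert f = (1 − cos θ)/2 to get cos θ = 1 − 2(0.95) = -0.900, hence θ₀ = arccos -0.900 = 154.2°.
Before full moon the principal value applies: θ = 154.2°.

154°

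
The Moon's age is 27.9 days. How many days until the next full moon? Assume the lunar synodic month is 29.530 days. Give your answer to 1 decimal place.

16.4 days

Full moon occurs at elongation 180°, i.e. at age 29.530 × 180/360 = 14.765 d.
Already past this cycle's full moon; the next is at 14.765 + 29.530 = 44.295 d, so 44.295 − 27.9 = 16.395 days.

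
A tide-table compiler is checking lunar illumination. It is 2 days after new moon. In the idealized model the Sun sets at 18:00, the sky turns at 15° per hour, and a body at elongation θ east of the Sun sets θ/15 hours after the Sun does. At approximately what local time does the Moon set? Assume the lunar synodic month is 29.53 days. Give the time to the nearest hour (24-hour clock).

The Moon has covered 2/29.53 of its cycle, so θ ≈ 360° × 2/29.53 = 24.4°.
At 15° of sky rotation per hour, 24.4° corresponds to a 1.63 h lag.
18:00 + 1.63 h ≈ 19:38 → 20:00 to the nearest hour.

20:00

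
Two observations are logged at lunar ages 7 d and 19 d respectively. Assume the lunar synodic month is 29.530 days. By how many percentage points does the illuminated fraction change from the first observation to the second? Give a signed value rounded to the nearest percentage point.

First observation: θ = 360°·7/29.530 = 85.3°, so f = 0.459.
Second observation: θ = 231.6°, f = 0.810.
Δf = 0.810 − 0.459 = +0.351, i.e. +35 pp.

+35 percentage points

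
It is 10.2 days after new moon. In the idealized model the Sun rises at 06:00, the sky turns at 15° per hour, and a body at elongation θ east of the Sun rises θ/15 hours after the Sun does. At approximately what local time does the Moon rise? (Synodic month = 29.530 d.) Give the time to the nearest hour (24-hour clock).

Phase angle: θ = 360°·(10.2 d)/(29.530 d) = 124.3°.
The Moon trails the Sun by θ/15 = 124.3/15 ≈ 8.29 hours.
06:00 + 8.29 h ≈ 14:17 → 14:00 to the nearest hour.

14:00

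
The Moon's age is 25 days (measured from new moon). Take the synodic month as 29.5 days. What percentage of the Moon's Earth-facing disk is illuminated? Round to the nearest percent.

21%

The Moon has covered 25/29.5 of its cycle, so θ ≈ 360° × 25/29.5 = 305.1°.
With cos θ = 0.575, the lit fraction is (1 − 0.575)/2 ≈ 0.213, so 21%.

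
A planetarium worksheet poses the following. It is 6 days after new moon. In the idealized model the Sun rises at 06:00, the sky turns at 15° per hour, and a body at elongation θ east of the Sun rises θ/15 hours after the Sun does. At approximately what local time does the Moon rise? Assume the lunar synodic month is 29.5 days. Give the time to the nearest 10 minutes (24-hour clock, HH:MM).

10:50

Elongation θ = 360° × 6/29.5 ≈ 73.2°.
At 15° of sky rotation per hour, 73.2° corresponds to a 4.88 h lag.
06:00 + 4.881 h ≈ 10:53 → 10:50 to the nearest ten minutes.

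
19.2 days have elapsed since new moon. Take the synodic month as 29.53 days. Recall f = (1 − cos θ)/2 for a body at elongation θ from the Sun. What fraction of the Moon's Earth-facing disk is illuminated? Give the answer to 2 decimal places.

Phase angle: θ = 360°·(19.2 d)/(29.53 d) = 234.1°.
Illuminated fraction = (1 − cos 234.1°)/2 = (1 − (-0.587))/2 ≈ 0.793.

0.79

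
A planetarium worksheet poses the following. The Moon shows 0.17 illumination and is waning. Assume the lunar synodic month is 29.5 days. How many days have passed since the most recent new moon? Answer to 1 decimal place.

25.5 days

From f = (1 − cos θ)/2: cos θ = 1 − 2×0.17 = 0.660; arccos → 48.7°.
Since the Moon is past full (waning), take the reflex angle: θ = 360° − 48.7° = 311.3°.
That fraction of the synodic month is 311.3/360 × 29.5 d ≈ 25.51 d.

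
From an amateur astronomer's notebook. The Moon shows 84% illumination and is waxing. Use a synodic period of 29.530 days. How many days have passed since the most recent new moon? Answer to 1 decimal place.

cos θ = 1 − 2f = -0.680, giving a principal value of 132.8°.
Waxing ⇒ before full, so θ = 132.8°.
At 360°/29.530 d per day, 132.8° corresponds to 10.90 days.

10.9 days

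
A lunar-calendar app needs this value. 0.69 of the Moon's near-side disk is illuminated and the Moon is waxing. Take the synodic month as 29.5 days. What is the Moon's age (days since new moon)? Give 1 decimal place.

9.2 days

From f = (1 − cos θ)/2: cos θ = 1 − 2×0.69 = -0.380; arccos → 112.3°.
Before full moon the principal value applies: θ = 112.3°.
Age = 29.5 × 112.3°/360° ≈ 9.21 days.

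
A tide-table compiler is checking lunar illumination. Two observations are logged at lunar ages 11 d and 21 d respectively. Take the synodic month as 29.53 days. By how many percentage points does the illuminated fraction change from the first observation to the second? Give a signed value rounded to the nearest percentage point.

First observation: θ = 360°·11/29.53 = 134.1°, so f = 0.848.
Second observation: θ = 256.0°, f = 0.621.
Δf = 0.621 − 0.848 = -0.227, i.e. -23 pp.

-23 percentage points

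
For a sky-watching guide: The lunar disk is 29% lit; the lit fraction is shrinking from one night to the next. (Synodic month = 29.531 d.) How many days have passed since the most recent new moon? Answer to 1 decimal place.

24.2 days

Invert f = (1 − cos θ)/2 to get cos θ = 1 − 2(0.29) = 0.420, hence θ₀ = arccos 0.420 = 65.2°.
Since the Moon is past full (waning), take the reflex angle: θ = 360° − 65.2° = 294.8°.
Age = 29.531 × 294.8°/360° ≈ 24.19 days.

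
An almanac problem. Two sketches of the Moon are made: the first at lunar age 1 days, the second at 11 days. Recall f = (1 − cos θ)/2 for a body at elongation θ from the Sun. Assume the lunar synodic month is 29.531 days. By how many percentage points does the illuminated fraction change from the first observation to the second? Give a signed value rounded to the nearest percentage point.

+84 pp

First observation: θ = 360°·1/29.531 = 12.2°, so f = 0.011.
Second observation: θ = 134.1°, f = 0.848.
Δf = 0.848 − 0.011 = +0.837, i.e. +84 pp.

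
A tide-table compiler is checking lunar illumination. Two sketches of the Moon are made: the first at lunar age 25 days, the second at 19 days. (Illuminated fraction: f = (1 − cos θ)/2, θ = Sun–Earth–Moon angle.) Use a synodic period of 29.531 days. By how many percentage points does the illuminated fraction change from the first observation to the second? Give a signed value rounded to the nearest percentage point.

+60 pp

θ₁ = 360° × 25/29.531 = 304.8°, f₁ = (1 − cos θ₁)/2 = 0.215.
θ₂ = 360° × 19/29.531 = 231.6°, f₂ = (1 − cos θ₂)/2 = 0.810.
Change = f₂ − f₁ = +0.596 → +60 percentage points.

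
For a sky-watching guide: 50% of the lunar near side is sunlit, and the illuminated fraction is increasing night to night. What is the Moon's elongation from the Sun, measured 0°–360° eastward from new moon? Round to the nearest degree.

Invert f = (1 − cos θ)/2 to get cos θ = 1 − 2(0.50) = 0.000, hence θ₀ = arccos 0.000 = 90.0°.
Waxing ⇒ before full, so θ = 90.0°.

90°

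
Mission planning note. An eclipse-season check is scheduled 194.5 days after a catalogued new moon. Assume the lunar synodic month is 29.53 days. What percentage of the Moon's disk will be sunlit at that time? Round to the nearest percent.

93%

Reduce mod P: 194.5 − 6×29.53 = 17.32 d into the current lunation.
The Moon has covered 17.32/29.53 of its cycle, so θ ≈ 360° × 17.32/29.53 = 211.1°.
Illuminated fraction = (1 − cos 211.1°)/2 = (1 − (-0.856))/2 ≈ 0.928, so 93%.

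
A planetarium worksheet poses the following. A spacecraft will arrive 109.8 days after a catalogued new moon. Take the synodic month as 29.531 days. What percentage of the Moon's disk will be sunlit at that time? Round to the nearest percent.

109.8 d spans 3 complete synodic months (3 × 29.531 = 88.59 d) plus 21.21 d.
The Moon has covered 21.21/29.531 of its cycle, so θ ≈ 360° × 21.21/29.531 = 258.5°.
With cos θ = (-0.199), the lit fraction is (1 − (-0.199))/2 ≈ 0.599, so 60%.

60%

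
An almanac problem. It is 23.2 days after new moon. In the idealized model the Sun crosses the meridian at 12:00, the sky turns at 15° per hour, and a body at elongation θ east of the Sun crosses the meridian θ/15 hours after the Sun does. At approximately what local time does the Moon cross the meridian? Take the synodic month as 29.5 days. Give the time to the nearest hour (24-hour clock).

The Moon has covered 23.2/29.5 of its cycle, so θ ≈ 360° × 23.2/29.5 = 283.1°.
At 15° of sky rotation per hour, 283.1° corresponds to a 18.87 h lag.
12:00 + 18.87 h ≈ 06:52 → 07:00 to the nearest hour.

07:00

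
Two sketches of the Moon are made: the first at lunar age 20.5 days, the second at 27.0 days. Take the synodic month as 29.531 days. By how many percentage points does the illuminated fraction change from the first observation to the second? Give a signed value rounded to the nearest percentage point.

θ₁ = 360° × 20.5/29.531 = 249.9°, f₁ = (1 − cos θ₁)/2 = 0.672.
θ₂ = 360° × 27.0/29.531 = 329.1°, f₂ = (1 − cos θ₂)/2 = 0.071.
Change = f₂ − f₁ = -0.601 → -60 percentage points.

-60 pp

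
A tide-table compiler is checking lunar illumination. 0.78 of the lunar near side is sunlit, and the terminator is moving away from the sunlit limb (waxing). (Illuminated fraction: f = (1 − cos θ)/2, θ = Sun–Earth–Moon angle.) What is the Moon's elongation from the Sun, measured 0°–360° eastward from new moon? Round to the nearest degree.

124°

From f = (1 − cos θ)/2: cos θ = 1 − 2×0.78 = -0.560; arccos → 124.1°.
Waxing ⇒ before full, so θ = 124.1°.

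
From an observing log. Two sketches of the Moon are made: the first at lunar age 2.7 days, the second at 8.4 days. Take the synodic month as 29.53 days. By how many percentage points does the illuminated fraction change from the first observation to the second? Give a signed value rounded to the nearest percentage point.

θ₁ = 360° × 2.7/29.53 = 32.9°, f₁ = (1 − cos θ₁)/2 = 0.080.
θ₂ = 360° × 8.4/29.53 = 102.4°, f₂ = (1 − cos θ₂)/2 = 0.607.
Change = f₂ − f₁ = +0.527 → +53 percentage points.

+53 percentage points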